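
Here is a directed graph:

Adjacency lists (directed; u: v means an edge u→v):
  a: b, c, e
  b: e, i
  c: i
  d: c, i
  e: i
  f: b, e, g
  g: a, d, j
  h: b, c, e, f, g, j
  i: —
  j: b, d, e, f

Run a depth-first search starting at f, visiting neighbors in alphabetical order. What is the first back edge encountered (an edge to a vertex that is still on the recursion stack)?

j->f

DFS from f (visiting neighbors in alphabetical order); mark gray on enter, black on exit:
f gray
  b gray
    e gray
      i gray
      i black
    e black
    b→i: i black — skip
  b black
  f→e: e black — skip
  g gray
    a gray
      a→b: b black — skip
      c gray
        c→i: i black — skip
      c black
      a→e: e black — skip
    a black
    d gray
      d→c: c black — skip
      d→i: i black — skip
    d black
    j gray
      j→b: b black — skip
      j→d: d black — skip
      j→e: e black — skip
      j→f: f is gray → back edge
First back edge: j → f.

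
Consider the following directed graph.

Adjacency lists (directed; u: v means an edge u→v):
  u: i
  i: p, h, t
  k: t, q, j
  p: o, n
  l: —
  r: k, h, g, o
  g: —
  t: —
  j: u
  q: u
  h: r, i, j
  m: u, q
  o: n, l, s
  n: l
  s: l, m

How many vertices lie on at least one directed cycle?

11

A vertex is on a directed cycle iff it belongs to a strongly connected component of size ≥ 2 (or has a self-loop).
The vertices on cycles are {h, i, j, k, m, o, p, q, r, s, u} — 11 in total.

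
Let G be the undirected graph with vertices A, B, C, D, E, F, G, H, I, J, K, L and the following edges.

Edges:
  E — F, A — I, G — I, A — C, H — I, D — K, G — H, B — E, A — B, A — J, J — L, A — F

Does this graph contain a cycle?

Yes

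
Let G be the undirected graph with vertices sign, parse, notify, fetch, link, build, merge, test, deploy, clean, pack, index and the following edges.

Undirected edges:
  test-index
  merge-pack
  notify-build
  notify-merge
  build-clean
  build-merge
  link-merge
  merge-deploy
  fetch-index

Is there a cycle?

Yes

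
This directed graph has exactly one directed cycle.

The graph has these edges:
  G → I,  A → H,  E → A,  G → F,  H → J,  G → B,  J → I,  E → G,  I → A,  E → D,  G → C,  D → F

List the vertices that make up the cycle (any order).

A, H, I, J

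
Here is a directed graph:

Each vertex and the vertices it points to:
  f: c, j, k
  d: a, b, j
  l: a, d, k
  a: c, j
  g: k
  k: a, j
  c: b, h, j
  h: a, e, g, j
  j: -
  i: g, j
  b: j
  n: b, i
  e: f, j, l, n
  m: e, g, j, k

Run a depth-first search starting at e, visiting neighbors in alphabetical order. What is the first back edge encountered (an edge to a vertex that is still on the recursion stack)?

a->c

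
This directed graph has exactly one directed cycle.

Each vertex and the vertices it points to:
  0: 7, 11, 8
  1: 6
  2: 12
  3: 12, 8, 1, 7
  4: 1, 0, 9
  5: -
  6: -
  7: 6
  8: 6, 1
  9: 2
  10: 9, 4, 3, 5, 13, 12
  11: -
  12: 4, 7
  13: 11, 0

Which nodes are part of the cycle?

2, 4, 9, 12

DFS with gray/black marking from 12:
12 gray
  4 gray
    1 gray
      6 gray
      6 black
    1 black
    0 gray
      7 gray
        7→6: 6 black — skip
      7 black
      11 gray
      11 black
      8 gray
        8→6: 6 black — skip
        8→1: 1 black — skip
      8 black
    0 black
    9 gray
      2 gray
        2→12: 12 is gray → back edge
Back edge closes the cycle 12 → 4 → 9 → 2 → 12; its vertices are {2, 4, 9, 12}.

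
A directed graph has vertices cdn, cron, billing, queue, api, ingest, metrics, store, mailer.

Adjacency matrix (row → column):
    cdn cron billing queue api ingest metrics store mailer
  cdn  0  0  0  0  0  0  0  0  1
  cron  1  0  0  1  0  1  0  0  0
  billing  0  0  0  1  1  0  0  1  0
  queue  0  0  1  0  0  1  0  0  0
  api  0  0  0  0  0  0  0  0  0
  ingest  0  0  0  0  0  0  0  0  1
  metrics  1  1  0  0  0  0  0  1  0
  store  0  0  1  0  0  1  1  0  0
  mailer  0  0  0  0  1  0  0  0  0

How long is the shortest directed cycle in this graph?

2

For each vertex v, BFS finds the shortest path from v back to v.
The shortest such closed walk is store → metrics → store, length 2.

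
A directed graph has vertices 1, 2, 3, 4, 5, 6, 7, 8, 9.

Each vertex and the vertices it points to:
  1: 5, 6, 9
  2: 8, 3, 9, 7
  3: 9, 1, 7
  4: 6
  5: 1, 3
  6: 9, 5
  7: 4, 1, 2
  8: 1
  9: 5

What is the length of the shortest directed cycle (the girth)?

For each vertex v, BFS finds the shortest path from v back to v.
The shortest such closed walk is 2 → 7 → 2, length 2.

2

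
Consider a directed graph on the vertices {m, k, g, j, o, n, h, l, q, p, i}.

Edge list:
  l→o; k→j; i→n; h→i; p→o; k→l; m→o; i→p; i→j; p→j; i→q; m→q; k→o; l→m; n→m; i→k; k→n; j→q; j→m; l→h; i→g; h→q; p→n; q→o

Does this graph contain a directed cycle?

Yes

DFS with white/gray/black marking, starting from j:
j gray
  q gray
    o gray
    o black
  q black
  m gray
    m→q: q black — skip
    m→o: o black — skip
  m black
j black
k gray
  k→o: o black — skip
  l gray
    l→m: m black — skip
    l→o: o black — skip
    h gray
      i gray
        i→q: q black — skip
        p gray
          n gray
            n→m: m black — skip
          n black
          p→o: o black — skip
          p→j: j black — skip
        p black
        g gray
        g black
        i→j: j black — skip
        i→k: k is gray → back edge
Back edge found, so a cycle exists: k → l → h → i → k.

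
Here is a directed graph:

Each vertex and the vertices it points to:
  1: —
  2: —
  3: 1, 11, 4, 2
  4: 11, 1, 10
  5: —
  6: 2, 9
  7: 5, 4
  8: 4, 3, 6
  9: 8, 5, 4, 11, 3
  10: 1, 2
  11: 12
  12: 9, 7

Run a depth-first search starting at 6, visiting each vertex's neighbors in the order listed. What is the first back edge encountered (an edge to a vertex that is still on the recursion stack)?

DFS from 6 (visiting each vertex's neighbors in the order listed); mark gray on enter, black on exit:
6 gray
  2 gray
  2 black
  9 gray
    8 gray
      4 gray
        11 gray
          12 gray
            12→9: 9 is gray → back edge
First back edge: 12 → 9.

12→9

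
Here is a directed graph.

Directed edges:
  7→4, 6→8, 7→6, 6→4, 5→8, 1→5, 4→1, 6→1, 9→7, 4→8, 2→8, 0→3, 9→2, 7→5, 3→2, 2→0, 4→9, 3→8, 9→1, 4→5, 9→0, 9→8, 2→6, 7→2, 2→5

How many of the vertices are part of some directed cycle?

A vertex is on a directed cycle iff it belongs to a strongly connected component of size ≥ 2 (or has a self-loop).
The vertices on cycles are {0, 2, 3, 4, 6, 7, 9} — 7 in total.

7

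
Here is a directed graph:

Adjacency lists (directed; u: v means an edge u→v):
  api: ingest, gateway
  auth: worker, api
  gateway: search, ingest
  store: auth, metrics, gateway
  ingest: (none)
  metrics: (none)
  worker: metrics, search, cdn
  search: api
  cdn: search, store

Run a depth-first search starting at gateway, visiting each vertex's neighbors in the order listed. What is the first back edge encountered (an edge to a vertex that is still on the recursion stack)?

api->gateway

DFS from gateway (visiting each vertex's neighbors in the order listed); mark gray on enter, black on exit:
gateway gray
  search gray
    api gray
      ingest gray
      ingest black
      api→gateway: gateway is gray → back edge
First back edge: api → gateway.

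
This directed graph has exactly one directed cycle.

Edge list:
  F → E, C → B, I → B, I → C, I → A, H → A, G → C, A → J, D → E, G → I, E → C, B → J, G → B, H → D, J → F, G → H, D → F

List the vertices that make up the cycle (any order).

B, C, E, F, J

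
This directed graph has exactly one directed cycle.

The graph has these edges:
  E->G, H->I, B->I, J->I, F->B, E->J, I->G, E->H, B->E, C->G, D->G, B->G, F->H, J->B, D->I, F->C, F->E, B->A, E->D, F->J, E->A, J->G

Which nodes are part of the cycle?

DFS with gray/black marking from E:
E gray
  H gray
    I gray
      G gray
      G black
    I black
  H black
  E→G: G black — skip
  J gray
    B gray
      B→E: E is gray → back edge
Back edge closes the cycle E → J → B → E; its vertices are {B, E, J}.

B, E, J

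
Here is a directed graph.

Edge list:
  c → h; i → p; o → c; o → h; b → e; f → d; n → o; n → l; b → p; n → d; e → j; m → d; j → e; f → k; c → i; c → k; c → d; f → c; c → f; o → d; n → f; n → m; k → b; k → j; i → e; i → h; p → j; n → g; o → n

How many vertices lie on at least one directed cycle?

6

A vertex is on a directed cycle iff it belongs to a strongly connected component of size ≥ 2 (or has a self-loop).
The vertices on cycles are {c, e, f, j, n, o} — 6 in total.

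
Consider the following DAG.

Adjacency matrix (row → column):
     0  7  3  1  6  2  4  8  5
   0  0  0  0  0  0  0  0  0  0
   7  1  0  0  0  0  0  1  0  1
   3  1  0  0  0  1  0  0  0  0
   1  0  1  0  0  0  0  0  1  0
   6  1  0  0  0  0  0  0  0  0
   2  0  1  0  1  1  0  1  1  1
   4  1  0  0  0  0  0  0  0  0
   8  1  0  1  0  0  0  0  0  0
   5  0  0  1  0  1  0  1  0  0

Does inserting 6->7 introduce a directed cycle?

Yes

Adding 6→7 creates a cycle iff 7 can already reach 6.
Path from 7: 7 → 5 → 6.
So 7 → … → 6 → 7 is a cycle.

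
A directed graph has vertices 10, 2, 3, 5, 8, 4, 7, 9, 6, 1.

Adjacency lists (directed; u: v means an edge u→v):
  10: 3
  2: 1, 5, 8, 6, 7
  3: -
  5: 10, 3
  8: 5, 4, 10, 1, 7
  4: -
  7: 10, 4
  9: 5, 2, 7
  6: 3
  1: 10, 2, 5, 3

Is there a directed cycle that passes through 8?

Yes

8 is on a cycle iff 8 can reach itself via ≥1 edge.
8 → 1 → 2 → 8 — yes.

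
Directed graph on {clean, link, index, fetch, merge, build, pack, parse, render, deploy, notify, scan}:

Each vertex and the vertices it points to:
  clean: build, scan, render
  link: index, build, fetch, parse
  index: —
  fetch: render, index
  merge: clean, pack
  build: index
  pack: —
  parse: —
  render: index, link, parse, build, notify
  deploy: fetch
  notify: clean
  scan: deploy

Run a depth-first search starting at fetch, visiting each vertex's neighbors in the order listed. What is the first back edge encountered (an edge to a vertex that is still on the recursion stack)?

link->fetch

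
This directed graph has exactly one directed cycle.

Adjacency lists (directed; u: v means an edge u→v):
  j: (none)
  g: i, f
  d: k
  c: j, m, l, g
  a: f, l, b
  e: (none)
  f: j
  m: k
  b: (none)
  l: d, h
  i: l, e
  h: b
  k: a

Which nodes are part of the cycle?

DFS with gray/black marking from l:
l gray
  d gray
    k gray
      a gray
        f gray
          j gray
          j black
        f black
        a→l: l is gray → back edge
Back edge closes the cycle l → d → k → a → l; its vertices are {a, d, k, l}.

a, d, k, l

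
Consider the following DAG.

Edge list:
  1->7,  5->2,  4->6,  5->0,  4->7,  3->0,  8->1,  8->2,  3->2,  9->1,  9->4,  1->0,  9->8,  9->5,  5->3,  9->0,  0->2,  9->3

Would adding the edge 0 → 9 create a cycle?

Adding 0→9 creates a cycle iff 9 can already reach 0.
Path from 9: 9 → 0.
So 9 → … → 0 → 9 is a cycle.

Yes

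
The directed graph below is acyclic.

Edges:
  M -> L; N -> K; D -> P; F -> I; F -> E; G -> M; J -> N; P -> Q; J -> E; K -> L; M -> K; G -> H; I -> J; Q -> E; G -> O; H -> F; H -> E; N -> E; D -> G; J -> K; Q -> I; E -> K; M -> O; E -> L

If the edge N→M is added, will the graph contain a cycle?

Adding N→M creates a cycle iff M can already reach N.
Explore from M: no path reaches N. The graph stays acyclic.

No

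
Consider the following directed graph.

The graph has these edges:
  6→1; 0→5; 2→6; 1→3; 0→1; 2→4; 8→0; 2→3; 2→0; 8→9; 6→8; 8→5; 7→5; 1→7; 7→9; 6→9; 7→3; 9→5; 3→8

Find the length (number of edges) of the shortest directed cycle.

For each vertex v, BFS finds the shortest path from v back to v.
The shortest such closed walk is 1 → 3 → 8 → 0 → 1, length 4.

4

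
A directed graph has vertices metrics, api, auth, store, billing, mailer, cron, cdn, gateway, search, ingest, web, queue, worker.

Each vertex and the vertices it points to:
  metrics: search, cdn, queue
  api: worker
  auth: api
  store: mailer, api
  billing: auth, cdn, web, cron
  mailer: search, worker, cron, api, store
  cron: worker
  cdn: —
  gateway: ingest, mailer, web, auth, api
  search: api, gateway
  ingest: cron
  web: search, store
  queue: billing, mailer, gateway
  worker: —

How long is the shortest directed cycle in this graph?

For each vertex v, BFS finds the shortest path from v back to v.
The shortest such closed walk is store → mailer → store, length 2.

2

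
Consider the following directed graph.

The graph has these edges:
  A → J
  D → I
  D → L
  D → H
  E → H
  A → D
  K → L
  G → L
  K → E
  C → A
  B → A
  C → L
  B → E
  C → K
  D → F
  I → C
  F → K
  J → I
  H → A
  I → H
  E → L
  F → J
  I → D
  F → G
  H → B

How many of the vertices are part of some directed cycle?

10

A vertex is on a directed cycle iff it belongs to a strongly connected component of size ≥ 2 (or has a self-loop).
The vertices on cycles are {A, B, C, D, E, F, H, I, J, K} — 10 in total.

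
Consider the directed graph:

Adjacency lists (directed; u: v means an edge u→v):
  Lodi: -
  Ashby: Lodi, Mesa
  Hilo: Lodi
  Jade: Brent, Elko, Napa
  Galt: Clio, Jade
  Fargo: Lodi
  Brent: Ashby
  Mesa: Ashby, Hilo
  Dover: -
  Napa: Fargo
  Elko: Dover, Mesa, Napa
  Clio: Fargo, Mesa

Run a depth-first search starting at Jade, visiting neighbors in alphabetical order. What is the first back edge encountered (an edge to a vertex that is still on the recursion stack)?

Mesa→Ashby

DFS from Jade (visiting neighbors in alphabetical order); mark gray on enter, black on exit:
Jade gray
  Brent gray
    Ashby gray
      Lodi gray
      Lodi black
      Mesa gray
        Mesa→Ashby: Ashby is gray → back edge
First back edge: Mesa → Ashby.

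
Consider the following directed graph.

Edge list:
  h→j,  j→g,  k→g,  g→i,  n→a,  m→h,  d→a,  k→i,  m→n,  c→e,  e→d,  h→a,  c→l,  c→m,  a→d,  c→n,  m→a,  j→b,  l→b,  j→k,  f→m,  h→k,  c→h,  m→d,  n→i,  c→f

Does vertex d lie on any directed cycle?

d is on a cycle iff d can reach itself via ≥1 edge.
d → a → d — yes.

Yes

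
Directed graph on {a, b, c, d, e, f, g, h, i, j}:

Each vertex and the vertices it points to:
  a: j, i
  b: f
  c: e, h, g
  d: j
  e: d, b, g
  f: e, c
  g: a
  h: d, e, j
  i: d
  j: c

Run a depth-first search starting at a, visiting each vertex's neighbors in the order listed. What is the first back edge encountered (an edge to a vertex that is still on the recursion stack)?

DFS from a (visiting each vertex's neighbors in the order listed); mark gray on enter, black on exit:
a gray
  j gray
    c gray
      e gray
        d gray
          d→j: j is gray → back edge
First back edge: d → j.

d->j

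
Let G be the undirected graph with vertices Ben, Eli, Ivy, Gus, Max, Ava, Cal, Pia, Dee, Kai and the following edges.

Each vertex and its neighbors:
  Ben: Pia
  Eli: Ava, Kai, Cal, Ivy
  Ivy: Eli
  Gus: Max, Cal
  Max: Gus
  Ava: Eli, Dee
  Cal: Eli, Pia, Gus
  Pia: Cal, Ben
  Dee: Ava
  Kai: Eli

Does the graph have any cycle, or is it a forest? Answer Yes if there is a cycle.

DFS, tracking each vertex's parent; an edge to a visited non-parent vertex closes a cycle.
Start from Kai:
visit Kai (parent –)
  visit Eli (parent Kai)
    visit Ava (parent Eli)
      Ava–Eli: parent, skip
      visit Dee (parent Ava)
        Dee–Ava: parent, skip
    Eli–Kai: parent, skip
    visit Cal (parent Eli)
      Cal–Eli: parent, skip
      visit Pia (parent Cal)
        Pia–Cal: parent, skip
        visit Ben (parent Pia)
          Ben–Pia: parent, skip
      visit Gus (parent Cal)
        visit Max (parent Gus)
          Max–Gus: parent, skip
        Gus–Cal: parent, skip
    visit Ivy (parent Eli)
      Ivy–Eli: parent, skip
No non-parent visited neighbor found — the graph is a forest.

No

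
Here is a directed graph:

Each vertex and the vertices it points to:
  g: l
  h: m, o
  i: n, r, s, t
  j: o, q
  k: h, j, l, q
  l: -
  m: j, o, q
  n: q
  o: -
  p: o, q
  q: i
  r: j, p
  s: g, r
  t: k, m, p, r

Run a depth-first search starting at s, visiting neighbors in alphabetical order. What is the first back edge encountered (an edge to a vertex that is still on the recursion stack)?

n→q

DFS from s (visiting neighbors in alphabetical order); mark gray on enter, black on exit:
s gray
  g gray
    l gray
    l black
  g black
  r gray
    j gray
      o gray
      o black
      q gray
        i gray
          n gray
            n→q: q is gray → back edge
First back edge: n → q.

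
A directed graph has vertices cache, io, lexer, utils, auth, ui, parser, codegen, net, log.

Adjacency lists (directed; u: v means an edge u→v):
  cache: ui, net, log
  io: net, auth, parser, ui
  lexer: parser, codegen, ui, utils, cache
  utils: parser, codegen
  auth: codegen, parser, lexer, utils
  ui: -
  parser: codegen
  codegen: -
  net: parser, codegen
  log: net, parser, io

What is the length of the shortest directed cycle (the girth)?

5

For each vertex v, BFS finds the shortest path from v back to v.
The shortest such closed walk is io → auth → lexer → cache → log → io, length 5.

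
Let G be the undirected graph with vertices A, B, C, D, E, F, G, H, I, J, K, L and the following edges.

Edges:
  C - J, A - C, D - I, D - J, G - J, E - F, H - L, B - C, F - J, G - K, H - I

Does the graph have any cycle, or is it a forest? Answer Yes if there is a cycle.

No

DFS, tracking each vertex's parent; an edge to a visited non-parent vertex closes a cycle.
Start from I:
visit I (parent –)
  visit D (parent I)
    D–I: parent, skip
    visit J (parent D)
      visit F (parent J)
        F–J: parent, skip
        visit E (parent F)
          E–F: parent, skip
      visit G (parent J)
        visit K (parent G)
          K–G: parent, skip
        G–J: parent, skip
      J–D: parent, skip
      visit C (parent J)
        visit A (parent C)
          A–C: parent, skip
        visit B (parent C)
          B–C: parent, skip
        C–J: parent, skip
  visit H (parent I)
    H–I: parent, skip
    visit L (parent H)
      L–H: parent, skip
No non-parent visited neighbor found — the graph is a forest.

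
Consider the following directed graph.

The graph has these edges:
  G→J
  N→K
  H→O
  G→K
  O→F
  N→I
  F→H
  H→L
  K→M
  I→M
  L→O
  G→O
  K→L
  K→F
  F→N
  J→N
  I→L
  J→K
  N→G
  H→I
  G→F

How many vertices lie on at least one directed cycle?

A vertex is on a directed cycle iff it belongs to a strongly connected component of size ≥ 2 (or has a self-loop).
The vertices on cycles are {F, G, H, I, J, K, L, N, O} — 9 in total.

9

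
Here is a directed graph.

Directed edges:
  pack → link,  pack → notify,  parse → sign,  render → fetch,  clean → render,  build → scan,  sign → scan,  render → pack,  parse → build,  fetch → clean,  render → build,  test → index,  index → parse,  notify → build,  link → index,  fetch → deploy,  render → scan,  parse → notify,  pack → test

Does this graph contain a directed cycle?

Yes

DFS with white/gray/black marking, starting from render:
render gray
  fetch gray
    clean gray
      clean→render: render is gray → back edge
Back edge found, so a cycle exists: render → fetch → clean → render.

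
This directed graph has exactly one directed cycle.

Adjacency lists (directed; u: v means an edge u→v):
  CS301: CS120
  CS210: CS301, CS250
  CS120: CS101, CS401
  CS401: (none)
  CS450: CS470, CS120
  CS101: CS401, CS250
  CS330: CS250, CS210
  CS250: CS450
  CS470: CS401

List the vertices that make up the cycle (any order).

DFS with gray/black marking from CS250:
CS250 gray
  CS450 gray
    CS470 gray
      CS401 gray
      CS401 black
    CS470 black
    CS120 gray
      CS101 gray
        CS101→CS401: CS401 black — skip
        CS101→CS250: CS250 is gray → back edge
Back edge closes the cycle CS250 → CS450 → CS120 → CS101 → CS250; its vertices are {CS101, CS120, CS250, CS450}.

CS101, CS120, CS250, CS450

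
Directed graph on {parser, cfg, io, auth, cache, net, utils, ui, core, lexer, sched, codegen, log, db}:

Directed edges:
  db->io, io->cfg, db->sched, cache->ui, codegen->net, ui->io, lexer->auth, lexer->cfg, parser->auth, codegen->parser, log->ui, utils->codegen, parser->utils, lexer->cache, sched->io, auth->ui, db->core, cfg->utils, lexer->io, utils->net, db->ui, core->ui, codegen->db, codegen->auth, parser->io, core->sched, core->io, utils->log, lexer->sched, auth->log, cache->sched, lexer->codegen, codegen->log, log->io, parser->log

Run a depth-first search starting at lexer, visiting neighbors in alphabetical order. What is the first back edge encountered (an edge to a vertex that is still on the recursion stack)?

DFS from lexer (visiting neighbors in alphabetical order); mark gray on enter, black on exit:
lexer gray
  auth gray
    log gray
      io gray
        cfg gray
          utils gray
            codegen gray
              codegen→auth: auth is gray → back edge
First back edge: codegen → auth.

codegen→auth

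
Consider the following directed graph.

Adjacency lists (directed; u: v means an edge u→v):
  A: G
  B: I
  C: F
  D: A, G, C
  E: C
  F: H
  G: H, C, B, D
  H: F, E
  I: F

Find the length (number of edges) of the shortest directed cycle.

2

For each vertex v, BFS finds the shortest path from v back to v.
The shortest such closed walk is D → G → D, length 2.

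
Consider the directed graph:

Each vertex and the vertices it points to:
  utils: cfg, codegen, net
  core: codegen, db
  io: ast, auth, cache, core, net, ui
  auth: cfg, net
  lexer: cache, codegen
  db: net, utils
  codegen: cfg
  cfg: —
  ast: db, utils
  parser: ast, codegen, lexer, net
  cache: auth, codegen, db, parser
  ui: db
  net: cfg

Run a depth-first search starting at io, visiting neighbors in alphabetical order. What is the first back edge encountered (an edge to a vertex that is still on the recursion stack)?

lexer->cache

DFS from io (visiting neighbors in alphabetical order); mark gray on enter, black on exit:
io gray
  ast gray
    db gray
      net gray
        cfg gray
        cfg black
      net black
      utils gray
        utils→cfg: cfg black — skip
        codegen gray
          codegen→cfg: cfg black — skip
        codegen black
        utils→net: net black — skip
      utils black
    db black
    ast→utils: utils black — skip
  ast black
  auth gray
    auth→cfg: cfg black — skip
    auth→net: net black — skip
  auth black
  cache gray
    cache→auth: auth black — skip
    cache→codegen: codegen black — skip
    cache→db: db black — skip
    parser gray
      parser→ast: ast black — skip
      parser→codegen: codegen black — skip
      lexer gray
        lexer→cache: cache is gray → back edge
First back edge: lexer → cache.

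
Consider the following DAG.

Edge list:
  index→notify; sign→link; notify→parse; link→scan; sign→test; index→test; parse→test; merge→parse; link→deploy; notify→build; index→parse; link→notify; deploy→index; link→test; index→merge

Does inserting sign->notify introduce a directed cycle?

Adding sign→notify creates a cycle iff notify can already reach sign.
Explore from notify: no path reaches sign. The graph stays acyclic.

No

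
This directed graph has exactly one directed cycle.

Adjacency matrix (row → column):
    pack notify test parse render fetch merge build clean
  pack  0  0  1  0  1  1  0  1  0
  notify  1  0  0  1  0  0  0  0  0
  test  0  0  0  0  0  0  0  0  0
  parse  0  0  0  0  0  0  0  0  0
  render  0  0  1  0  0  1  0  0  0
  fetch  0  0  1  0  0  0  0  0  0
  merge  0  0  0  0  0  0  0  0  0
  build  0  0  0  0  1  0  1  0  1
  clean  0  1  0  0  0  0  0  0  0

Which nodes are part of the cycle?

pack, build, clean, notify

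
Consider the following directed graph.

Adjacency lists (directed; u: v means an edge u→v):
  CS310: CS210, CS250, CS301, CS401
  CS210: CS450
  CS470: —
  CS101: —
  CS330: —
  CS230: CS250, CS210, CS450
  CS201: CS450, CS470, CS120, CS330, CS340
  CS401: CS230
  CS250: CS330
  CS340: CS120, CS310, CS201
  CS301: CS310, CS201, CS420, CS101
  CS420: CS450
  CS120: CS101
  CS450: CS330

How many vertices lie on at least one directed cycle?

A vertex is on a directed cycle iff it belongs to a strongly connected component of size ≥ 2 (or has a self-loop).
The vertices on cycles are {CS201, CS301, CS310, CS340} — 4 in total.

4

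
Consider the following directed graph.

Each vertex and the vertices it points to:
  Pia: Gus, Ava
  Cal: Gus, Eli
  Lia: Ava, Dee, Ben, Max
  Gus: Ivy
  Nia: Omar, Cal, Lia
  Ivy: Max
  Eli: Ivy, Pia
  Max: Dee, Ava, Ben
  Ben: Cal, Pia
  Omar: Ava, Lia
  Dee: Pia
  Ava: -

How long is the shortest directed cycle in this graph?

For each vertex v, BFS finds the shortest path from v back to v.
The shortest such closed walk is Cal → Gus → Ivy → Max → Ben → Cal, length 5.

5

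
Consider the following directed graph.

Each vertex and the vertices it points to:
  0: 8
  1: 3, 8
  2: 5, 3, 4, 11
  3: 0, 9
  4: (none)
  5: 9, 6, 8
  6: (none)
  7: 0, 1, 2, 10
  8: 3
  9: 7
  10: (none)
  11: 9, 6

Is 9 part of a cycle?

9 is on a cycle iff 9 can reach itself via ≥1 edge.
9 → 7 → 1 → 3 → 9 — yes.

Yes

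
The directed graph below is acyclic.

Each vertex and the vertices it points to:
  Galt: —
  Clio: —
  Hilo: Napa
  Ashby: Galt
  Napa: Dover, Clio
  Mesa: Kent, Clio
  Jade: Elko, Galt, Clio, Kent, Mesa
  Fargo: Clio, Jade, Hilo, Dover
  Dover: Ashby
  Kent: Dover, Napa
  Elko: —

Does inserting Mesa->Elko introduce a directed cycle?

No

Adding Mesa→Elko creates a cycle iff Elko can already reach Mesa.
Explore from Elko: no path reaches Mesa. The graph stays acyclic.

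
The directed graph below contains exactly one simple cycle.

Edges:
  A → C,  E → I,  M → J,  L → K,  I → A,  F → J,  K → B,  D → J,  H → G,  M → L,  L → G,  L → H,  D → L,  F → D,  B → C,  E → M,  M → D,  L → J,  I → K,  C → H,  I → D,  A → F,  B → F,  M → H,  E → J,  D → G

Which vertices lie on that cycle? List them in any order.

DFS with gray/black marking from K:
K gray
  B gray
    F gray
      D gray
        J gray
        J black
        G gray
        G black
        L gray
          L→K: K is gray → back edge
Back edge closes the cycle K → B → F → D → L → K; its vertices are {B, D, F, K, L}.

B, D, F, K, L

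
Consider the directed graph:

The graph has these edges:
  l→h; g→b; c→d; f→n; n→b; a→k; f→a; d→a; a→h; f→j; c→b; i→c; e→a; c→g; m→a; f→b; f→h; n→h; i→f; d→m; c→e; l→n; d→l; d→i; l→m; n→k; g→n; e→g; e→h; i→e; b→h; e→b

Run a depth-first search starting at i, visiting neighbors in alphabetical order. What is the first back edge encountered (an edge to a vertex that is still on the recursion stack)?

DFS from i (visiting neighbors in alphabetical order); mark gray on enter, black on exit:
i gray
  c gray
    b gray
      h gray
      h black
    b black
    d gray
      a gray
        a→h: h black — skip
        k gray
        k black
      a black
      d→i: i is gray → back edge
First back edge: d → i.

d->i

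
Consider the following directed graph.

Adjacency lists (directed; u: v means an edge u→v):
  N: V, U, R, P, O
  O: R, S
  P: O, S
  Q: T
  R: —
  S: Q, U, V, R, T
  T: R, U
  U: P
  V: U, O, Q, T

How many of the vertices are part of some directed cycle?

A vertex is on a directed cycle iff it belongs to a strongly connected component of size ≥ 2 (or has a self-loop).
The vertices on cycles are {O, P, Q, S, T, U, V} — 7 in total.

7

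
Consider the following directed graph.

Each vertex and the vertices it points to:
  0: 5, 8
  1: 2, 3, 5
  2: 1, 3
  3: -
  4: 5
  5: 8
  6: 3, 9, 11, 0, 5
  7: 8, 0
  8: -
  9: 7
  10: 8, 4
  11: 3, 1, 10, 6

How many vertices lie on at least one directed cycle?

4

A vertex is on a directed cycle iff it belongs to a strongly connected component of size ≥ 2 (or has a self-loop).
The vertices on cycles are {1, 2, 6, 11} — 4 in total.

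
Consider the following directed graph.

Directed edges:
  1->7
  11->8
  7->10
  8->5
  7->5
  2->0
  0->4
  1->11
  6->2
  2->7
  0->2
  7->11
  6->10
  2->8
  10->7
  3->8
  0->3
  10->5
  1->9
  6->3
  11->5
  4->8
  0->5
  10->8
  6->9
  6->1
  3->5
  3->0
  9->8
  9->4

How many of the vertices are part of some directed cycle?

5

A vertex is on a directed cycle iff it belongs to a strongly connected component of size ≥ 2 (or has a self-loop).
The vertices on cycles are {0, 2, 3, 7, 10} — 5 in total.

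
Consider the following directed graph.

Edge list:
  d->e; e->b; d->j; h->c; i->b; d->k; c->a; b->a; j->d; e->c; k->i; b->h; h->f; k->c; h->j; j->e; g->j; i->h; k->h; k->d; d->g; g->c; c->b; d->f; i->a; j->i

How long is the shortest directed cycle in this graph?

2

For each vertex v, BFS finds the shortest path from v back to v.
The shortest such closed walk is d → j → d, length 2.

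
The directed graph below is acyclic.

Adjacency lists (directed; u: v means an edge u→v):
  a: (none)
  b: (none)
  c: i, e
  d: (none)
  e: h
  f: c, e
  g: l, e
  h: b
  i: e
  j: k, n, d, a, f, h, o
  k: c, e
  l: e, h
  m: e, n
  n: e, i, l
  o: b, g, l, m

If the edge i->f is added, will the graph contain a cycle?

Yes

Adding i→f creates a cycle iff f can already reach i.
Path from f: f → c → i.
So f → … → i → f is a cycle.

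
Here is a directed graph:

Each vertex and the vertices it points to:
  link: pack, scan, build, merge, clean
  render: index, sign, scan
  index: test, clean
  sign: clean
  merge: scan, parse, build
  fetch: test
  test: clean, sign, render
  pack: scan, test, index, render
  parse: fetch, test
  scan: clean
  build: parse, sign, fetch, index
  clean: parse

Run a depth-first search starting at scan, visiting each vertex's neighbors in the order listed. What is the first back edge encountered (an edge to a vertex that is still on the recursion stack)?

DFS from scan (visiting each vertex's neighbors in the order listed); mark gray on enter, black on exit:
scan gray
  clean gray
    parse gray
      fetch gray
        test gray
          test→clean: clean is gray → back edge
First back edge: test → clean.

test->clean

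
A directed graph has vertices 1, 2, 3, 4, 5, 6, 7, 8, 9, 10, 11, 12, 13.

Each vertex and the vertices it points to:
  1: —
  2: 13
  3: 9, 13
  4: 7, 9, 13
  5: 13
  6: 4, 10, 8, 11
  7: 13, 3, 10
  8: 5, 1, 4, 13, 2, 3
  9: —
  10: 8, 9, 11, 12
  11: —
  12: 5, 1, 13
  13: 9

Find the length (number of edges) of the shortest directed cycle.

4

For each vertex v, BFS finds the shortest path from v back to v.
The shortest such closed walk is 10 → 8 → 4 → 7 → 10, length 4.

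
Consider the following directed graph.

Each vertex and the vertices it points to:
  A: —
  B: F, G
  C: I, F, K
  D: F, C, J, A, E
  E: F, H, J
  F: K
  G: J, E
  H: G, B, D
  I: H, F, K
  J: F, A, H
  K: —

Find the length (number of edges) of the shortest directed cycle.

3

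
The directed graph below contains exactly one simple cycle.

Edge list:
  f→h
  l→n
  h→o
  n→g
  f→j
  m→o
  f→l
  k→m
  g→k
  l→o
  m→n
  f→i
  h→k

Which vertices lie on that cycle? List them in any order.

DFS with gray/black marking from k:
k gray
  m gray
    n gray
      g gray
        g→k: k is gray → back edge
Back edge closes the cycle k → m → n → g → k; its vertices are {g, k, m, n}.

g, k, m, n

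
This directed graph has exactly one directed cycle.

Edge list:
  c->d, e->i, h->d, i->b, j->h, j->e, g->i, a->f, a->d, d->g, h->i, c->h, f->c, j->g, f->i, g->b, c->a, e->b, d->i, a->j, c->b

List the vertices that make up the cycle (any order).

a, c, f

DFS with gray/black marking from a:
a gray
  j gray
    e gray
      i gray
        b gray
        b black
      i black
      e→b: b black — skip
    e black
    h gray
      h→i: i black — skip
      d gray
        g gray
          g→i: i black — skip
          g→b: b black — skip
        g black
        d→i: i black — skip
      d black
    h black
    j→g: g black — skip
  j black
  f gray
    f→i: i black — skip
    c gray
      c→a: a is gray → back edge
Back edge closes the cycle a → f → c → a; its vertices are {a, c, f}.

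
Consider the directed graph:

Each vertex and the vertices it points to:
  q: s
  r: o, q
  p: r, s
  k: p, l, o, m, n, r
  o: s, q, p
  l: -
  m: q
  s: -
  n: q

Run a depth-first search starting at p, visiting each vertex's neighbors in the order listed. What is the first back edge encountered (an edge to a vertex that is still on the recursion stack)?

DFS from p (visiting each vertex's neighbors in the order listed); mark gray on enter, black on exit:
p gray
  r gray
    o gray
      s gray
      s black
      q gray
        q→s: s black — skip
      q black
      o→p: p is gray → back edge
First back edge: o → p.

o->p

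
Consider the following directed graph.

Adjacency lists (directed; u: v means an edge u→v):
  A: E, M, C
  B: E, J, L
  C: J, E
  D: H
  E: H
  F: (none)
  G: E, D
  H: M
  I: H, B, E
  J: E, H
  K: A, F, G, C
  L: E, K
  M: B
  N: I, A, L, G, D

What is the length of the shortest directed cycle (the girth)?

4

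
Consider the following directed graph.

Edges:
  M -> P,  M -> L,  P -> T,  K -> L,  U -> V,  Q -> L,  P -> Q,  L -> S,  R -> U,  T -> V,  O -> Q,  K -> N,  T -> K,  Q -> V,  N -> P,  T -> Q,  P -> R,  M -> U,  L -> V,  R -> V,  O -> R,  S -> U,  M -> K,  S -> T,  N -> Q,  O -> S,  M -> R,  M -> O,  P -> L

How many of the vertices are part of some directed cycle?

7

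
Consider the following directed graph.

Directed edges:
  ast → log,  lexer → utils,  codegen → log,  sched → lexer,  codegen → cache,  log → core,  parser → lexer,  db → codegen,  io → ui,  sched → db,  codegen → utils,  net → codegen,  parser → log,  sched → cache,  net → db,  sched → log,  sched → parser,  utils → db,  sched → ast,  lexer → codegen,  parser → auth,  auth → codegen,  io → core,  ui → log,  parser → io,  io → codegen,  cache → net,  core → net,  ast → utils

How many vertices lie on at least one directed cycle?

7

A vertex is on a directed cycle iff it belongs to a strongly connected component of size ≥ 2 (or has a self-loop).
The vertices on cycles are {db, log, net, core, cache, utils, codegen} — 7 in total.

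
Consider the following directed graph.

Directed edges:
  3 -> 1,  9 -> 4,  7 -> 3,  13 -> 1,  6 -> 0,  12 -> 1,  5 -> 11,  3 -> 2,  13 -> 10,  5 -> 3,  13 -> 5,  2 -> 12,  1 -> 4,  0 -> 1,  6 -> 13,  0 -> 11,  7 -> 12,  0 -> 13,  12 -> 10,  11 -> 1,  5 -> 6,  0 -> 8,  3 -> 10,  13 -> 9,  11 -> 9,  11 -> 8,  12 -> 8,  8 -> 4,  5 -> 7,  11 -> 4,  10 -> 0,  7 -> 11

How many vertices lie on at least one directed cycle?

9

A vertex is on a directed cycle iff it belongs to a strongly connected component of size ≥ 2 (or has a self-loop).
The vertices on cycles are {0, 2, 3, 5, 6, 7, 10, 12, 13} — 9 in total.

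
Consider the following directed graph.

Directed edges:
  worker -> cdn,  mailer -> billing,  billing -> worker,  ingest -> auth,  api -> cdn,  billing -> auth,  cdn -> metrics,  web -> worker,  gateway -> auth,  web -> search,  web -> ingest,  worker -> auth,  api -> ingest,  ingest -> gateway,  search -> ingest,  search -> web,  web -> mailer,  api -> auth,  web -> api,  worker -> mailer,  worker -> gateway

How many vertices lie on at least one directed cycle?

A vertex is on a directed cycle iff it belongs to a strongly connected component of size ≥ 2 (or has a self-loop).
The vertices on cycles are {web, mailer, search, worker, billing} — 5 in total.

5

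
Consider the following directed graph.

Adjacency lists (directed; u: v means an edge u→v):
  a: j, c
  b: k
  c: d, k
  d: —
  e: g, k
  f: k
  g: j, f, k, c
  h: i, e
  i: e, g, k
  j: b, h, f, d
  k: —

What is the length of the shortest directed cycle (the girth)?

4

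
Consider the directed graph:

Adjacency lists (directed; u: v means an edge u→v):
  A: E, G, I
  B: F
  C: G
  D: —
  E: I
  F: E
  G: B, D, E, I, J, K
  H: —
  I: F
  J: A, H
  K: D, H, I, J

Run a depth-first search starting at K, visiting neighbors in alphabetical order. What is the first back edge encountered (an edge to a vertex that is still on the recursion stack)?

E→I

DFS from K (visiting neighbors in alphabetical order); mark gray on enter, black on exit:
K gray
  D gray
  D black
  H gray
  H black
  I gray
    F gray
      E gray
        E→I: I is gray → back edge
First back edge: E → I.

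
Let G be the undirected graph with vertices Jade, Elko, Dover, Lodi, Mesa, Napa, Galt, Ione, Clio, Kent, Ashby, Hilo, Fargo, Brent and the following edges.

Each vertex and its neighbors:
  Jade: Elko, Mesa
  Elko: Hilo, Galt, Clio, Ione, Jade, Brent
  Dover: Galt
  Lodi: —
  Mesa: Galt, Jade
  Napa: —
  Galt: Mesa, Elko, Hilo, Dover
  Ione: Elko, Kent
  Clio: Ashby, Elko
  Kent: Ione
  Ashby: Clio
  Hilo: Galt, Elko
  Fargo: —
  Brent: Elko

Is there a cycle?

Yes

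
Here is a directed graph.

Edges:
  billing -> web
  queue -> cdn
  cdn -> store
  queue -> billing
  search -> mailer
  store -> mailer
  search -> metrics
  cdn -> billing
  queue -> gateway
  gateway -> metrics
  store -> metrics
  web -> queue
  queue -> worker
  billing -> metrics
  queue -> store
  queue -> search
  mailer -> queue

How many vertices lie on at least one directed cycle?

A vertex is on a directed cycle iff it belongs to a strongly connected component of size ≥ 2 (or has a self-loop).
The vertices on cycles are {cdn, web, queue, store, mailer, search, billing} — 7 in total.

7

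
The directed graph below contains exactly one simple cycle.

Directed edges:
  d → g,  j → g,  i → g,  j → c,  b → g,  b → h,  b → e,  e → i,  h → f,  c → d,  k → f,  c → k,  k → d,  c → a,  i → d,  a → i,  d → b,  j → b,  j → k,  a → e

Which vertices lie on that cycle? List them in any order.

b, d, e, i

DFS with gray/black marking from b:
b gray
  e gray
    i gray
      d gray
        g gray
        g black
        d→b: b is gray → back edge
Back edge closes the cycle b → e → i → d → b; its vertices are {b, d, e, i}.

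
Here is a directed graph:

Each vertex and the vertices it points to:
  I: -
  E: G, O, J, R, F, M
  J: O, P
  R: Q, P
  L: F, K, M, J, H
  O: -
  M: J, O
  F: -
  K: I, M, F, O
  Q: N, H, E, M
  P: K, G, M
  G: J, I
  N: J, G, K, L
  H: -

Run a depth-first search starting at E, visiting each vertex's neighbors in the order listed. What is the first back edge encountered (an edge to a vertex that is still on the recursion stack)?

DFS from E (visiting each vertex's neighbors in the order listed); mark gray on enter, black on exit:
E gray
  G gray
    J gray
      O gray
      O black
      P gray
        K gray
          I gray
          I black
          M gray
            M→J: J is gray → back edge
First back edge: M → J.

M→J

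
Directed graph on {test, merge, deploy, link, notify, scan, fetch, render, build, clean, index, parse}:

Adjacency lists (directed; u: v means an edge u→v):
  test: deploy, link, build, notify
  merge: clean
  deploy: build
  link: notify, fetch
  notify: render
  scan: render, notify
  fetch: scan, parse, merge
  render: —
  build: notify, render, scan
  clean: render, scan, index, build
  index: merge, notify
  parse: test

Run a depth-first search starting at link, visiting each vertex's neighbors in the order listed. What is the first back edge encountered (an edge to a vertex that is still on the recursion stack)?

test→link

DFS from link (visiting each vertex's neighbors in the order listed); mark gray on enter, black on exit:
link gray
  notify gray
    render gray
    render black
  notify black
  fetch gray
    scan gray
      scan→render: render black — skip
      scan→notify: notify black — skip
    scan black
    parse gray
      test gray
        deploy gray
          build gray
            build→notify: notify black — skip
            build→render: render black — skip
            build→scan: scan black — skip
          build black
        deploy black
        test→link: link is gray → back edge
First back edge: test → link.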